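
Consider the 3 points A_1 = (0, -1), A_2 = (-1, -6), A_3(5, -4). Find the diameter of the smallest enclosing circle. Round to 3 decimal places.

6.716

Side lengths²: A_1A_2² = 26, A_1A_3² = 34, A_2A_3² = 40.
Since A_2A_3² = 40 < 34 + 26 = 60, the triangle is acute, so the smallest enclosing circle is the circumcircle.
Circumcentre = (23/14, -55/14), r² = 1105/98.
Diameter = 2r = 2√(1105/98) ≈ 6.716.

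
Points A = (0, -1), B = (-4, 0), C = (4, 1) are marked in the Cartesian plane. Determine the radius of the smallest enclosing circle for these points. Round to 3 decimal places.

4.031

Side lengths²: AB² = 17, AC² = 20, BC² = 65.
Since BC² = 65 ≥ 20 + 17 = 37, the angle opposite BC is not acute, so the smallest enclosing circle has BC as diameter.
Centre = midpoint of BC = (0, 0.5), r² = 65/4 = 16.25.
r = √(16.25) ≈ 4.031.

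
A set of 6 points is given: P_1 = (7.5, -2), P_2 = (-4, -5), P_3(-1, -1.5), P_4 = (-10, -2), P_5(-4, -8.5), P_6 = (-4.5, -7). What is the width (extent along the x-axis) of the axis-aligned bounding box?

17.5

max x = 7.5, min x = -10, so width = 17.5.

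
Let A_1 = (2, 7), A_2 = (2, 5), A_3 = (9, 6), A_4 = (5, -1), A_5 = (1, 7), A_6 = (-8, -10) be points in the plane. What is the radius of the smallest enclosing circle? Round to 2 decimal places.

11.67

A smallest enclosing disk is always determined by at most three of the input points on its boundary.
The farthest pair is A_3–A_6 with squared distance 545. The circle on this segment as diameter has centre (0.5, -2) and r² = 545/4 = 136.25.
Check A_1: distance² to centre = 83.25 ≤ 136.25, so it lies inside.
All remaining points lie in this disk, and no smaller disk contains both endpoints, so this is the minimum enclosing circle.
r = √(136.25) ≈ 11.67.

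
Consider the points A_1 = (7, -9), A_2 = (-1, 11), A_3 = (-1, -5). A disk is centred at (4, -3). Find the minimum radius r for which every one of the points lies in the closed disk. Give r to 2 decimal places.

The required radius is the distance from (4, -3) to the farthest point.
Squared distances: 45, 221, 29.
Maximum is 221, attained at A_2.
r = √221 ≈ 14.87.

14.87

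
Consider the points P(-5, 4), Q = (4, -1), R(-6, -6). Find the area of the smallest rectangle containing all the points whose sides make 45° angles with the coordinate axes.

105

In coordinates u = x + y, v = x − y the rectangle is axis-aligned; the map (x,y)→(u,v) scales areas by 2.
u-values: -1, 3, -12; range = 3 − (-12) = 15.
v-values: -9, 5, 0; range = 5 − (-9) = 14.
Area = (15 × 14) / 2 = 105.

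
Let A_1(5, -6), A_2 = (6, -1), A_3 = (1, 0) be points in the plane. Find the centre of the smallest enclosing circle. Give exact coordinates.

(3, -3)

Side lengths²: A_1A_2² = 26, A_1A_3² = 52, A_2A_3² = 26.
Since A_1A_3² = 52 ≥ 26 + 26 = 52, the angle opposite A_1A_3 is not acute, so the smallest enclosing circle has A_1A_3 as diameter.
Centre = midpoint of A_1A_3 = (3, -3), r² = 52/4 = 13.
Centre = (3, -3).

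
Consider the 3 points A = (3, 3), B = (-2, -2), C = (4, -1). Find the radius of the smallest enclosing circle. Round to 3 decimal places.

Side lengths²: AB² = 50, AC² = 17, BC² = 37.
Since AB² = 50 < 37 + 17 = 54, the triangle is acute, so the smallest enclosing circle is the circumcircle.
Circumcentre = (0.7, 0.3), r² = 12.58.
r = √(12.58) ≈ 3.547.

3.547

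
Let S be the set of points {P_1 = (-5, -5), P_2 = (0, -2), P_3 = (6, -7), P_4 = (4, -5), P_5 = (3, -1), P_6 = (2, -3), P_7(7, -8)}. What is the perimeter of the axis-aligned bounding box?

Width = max x − min x = 7 − (-5) = 12.
Height = max y − min y = -1 − (-8) = 7.
Perimeter = 2(12 + 7) = 38.

38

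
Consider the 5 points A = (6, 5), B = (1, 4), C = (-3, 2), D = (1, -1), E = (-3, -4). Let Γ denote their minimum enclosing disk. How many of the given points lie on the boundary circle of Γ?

2

The farthest pair is A–E with squared distance 162. The circle on this segment as diameter has centre (1.5, 0.5) and r² = 162/4 = 40.5.
Check B: distance² to centre = 12.5 ≤ 40.5, so it lies inside.
All remaining points lie in this disk, and no smaller disk contains both endpoints, so this is the minimum enclosing circle.
The points at distance exactly r from the centre are A, E — 2 points.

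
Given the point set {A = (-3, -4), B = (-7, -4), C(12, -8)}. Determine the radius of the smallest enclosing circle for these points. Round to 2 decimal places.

Side lengths²: AB² = 16, AC² = 241, BC² = 377.
Since BC² = 377 ≥ 241 + 16 = 257, the angle opposite BC is not acute, so the smallest enclosing circle has BC as diameter.
Centre = midpoint of BC = (2.5, -6), r² = 377/4 = 94.25.
r = √(94.25) ≈ 9.71.

9.71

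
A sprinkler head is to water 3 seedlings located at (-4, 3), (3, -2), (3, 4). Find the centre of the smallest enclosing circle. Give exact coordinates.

Call the three points A, B, C in the order given.
Side lengths²: AB² = 74, AC² = 50, BC² = 36.
Since AB² = 74 < 50 + 36 = 86, the triangle is acute, so the smallest enclosing circle is the circumcircle.
Circumcentre = (-1/7, 1), r² = 925/49.
Centre = (-1/7, 1).

(-1/7, 1)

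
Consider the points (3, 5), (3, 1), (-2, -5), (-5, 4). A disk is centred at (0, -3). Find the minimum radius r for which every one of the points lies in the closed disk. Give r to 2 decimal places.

8.60

The required radius is the distance from (0, -3) to the farthest point.
Squared distances: 73, 25, 8, 74.
Maximum is 74, attained at (-5, 4).
r = √74 ≈ 8.60.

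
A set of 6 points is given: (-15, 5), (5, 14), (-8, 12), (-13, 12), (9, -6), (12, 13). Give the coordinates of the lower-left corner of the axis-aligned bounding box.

x-range [-15, 12], y-range [-6, 14].
The lower-left corner is (-15, -6).

(-15, -6)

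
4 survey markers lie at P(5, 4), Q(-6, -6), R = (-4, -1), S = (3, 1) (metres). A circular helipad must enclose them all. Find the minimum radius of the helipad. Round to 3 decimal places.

The minimum enclosing circle of a finite set is fixed by two of the points (as a diameter) or three (as a circumcircle).
The farthest pair is P–Q with squared distance 221. The circle on this segment as diameter has centre (-0.5, -1) and r² = 221/4 = 55.25.
Check R: distance² to centre = 12.25 ≤ 55.25, so it lies inside.
All remaining points lie in this disk, and no smaller disk contains both endpoints, so this is the minimum enclosing circle.
r = √(55.25) ≈ 7.433.

7.433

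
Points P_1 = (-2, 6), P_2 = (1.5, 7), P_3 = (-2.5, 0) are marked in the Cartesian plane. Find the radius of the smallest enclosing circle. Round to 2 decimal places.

Side lengths²: P_1P_2² = 13.25, P_1P_3² = 36.25, P_2P_3² = 65.
Since P_2P_3² = 65 ≥ 36.25 + 13.25 = 49.5, the angle opposite P_2P_3 is not acute, so the smallest enclosing circle has P_2P_3 as diameter.
Centre = midpoint of P_2P_3 = (-0.5, 3.5), r² = 65/4 = 16.25.
r = √(16.25) ≈ 4.03.

4.03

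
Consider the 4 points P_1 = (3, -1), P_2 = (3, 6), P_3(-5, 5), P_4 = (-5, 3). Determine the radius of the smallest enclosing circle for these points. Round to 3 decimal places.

The minimum enclosing circle is determined by three boundary points: P_1, P_2, P_3.
Their circumcentre is (-0.625, 2.5) with r² = 25.390625.
The farthest remaining point P_4 is at distance² 19.390625 ≤ 25.390625.
r = √(25.390625) ≈ 5.039.

5.039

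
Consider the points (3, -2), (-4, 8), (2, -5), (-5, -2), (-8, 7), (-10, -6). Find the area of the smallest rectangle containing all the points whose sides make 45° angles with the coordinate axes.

220

In coordinates u = x + y, v = x − y the rectangle is axis-aligned; the map (x,y)→(u,v) scales areas by 2.
u-values: 1, 4, -3, -7, -1, -16; range = 4 − (-16) = 20.
v-values: 5, -12, 7, -3, -15, -4; range = 7 − (-15) = 22.
Area = (20 × 22) / 2 = 220.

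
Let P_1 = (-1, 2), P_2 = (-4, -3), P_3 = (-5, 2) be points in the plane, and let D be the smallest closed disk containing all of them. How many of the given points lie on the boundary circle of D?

Side lengths²: P_1P_2² = 34, P_1P_3² = 16, P_2P_3² = 26.
Since P_1P_2² = 34 < 26 + 16 = 42, the triangle is acute, so the smallest enclosing circle is the circumcircle.
Circumcentre = (-3, -0.2), r² = 8.84.
The points at distance exactly r from the centre are P_1, P_2, P_3 — 3 points.

3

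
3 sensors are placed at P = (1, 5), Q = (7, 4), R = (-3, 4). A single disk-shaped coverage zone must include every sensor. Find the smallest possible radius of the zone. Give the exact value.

5

Side lengths²: PQ² = 37, PR² = 17, QR² = 100.
Since QR² = 100 ≥ 37 + 17 = 54, the angle opposite QR is not acute, so the smallest enclosing circle has QR as diameter.
Centre = midpoint of QR = (2, 4), r² = 100/4 = 25.
r = √25 = 5.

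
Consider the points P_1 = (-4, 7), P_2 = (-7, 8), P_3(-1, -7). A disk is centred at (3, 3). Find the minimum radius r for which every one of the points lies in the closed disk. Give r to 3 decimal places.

The required radius is the distance from (3, 3) to the farthest point.
Squared distances: 65, 125, 116.
Maximum is 125, attained at P_2.
r = √125 ≈ 11.180.

11.180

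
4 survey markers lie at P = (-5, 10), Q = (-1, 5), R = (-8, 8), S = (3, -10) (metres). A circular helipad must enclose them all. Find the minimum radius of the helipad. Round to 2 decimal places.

A smallest enclosing disk is always determined by at most three of the input points on its boundary.
The farthest pair is P–S with squared distance 464. The circle on this segment as diameter has centre (-1, 0) and r² = 464/4 = 116.
Check Q: distance² to centre = 25 ≤ 116, so it lies inside.
All remaining points lie in this disk, and no smaller disk contains both endpoints, so this is the minimum enclosing circle.
r = √116 ≈ 10.77.

10.77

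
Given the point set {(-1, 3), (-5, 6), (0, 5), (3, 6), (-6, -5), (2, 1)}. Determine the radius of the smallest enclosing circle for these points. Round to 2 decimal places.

7.11

The minimum enclosing circle of a finite set is fixed by two of the points (as a diameter) or three (as a circumcircle).
The farthest pair is (3, 6)–(-6, -5) with squared distance 202. The circle on this segment as diameter has centre (-1.5, 0.5) and r² = 202/4 = 50.5.
Check (-1, 3): distance² to centre = 6.5 ≤ 50.5, so it lies inside.
All remaining points lie in this disk, and no smaller disk contains both endpoints, so this is the minimum enclosing circle.
r = √(50.5) ≈ 7.11.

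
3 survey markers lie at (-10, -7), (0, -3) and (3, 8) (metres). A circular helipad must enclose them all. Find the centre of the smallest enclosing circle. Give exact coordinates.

Call the three points A, B, C in the order given.
Side lengths²: AB² = 116, AC² = 394, BC² = 130.
Since AC² = 394 ≥ 130 + 116 = 246, the angle opposite AC is not acute, so the smallest enclosing circle has AC as diameter.
Centre = midpoint of AC = (-3.5, 0.5), r² = 394/4 = 98.5.
Centre = (-3.5, 0.5).

(-3.5, 0.5)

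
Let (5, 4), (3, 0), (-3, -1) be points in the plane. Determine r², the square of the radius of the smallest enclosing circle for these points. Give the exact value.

22.25

Call the three points A, B, C in the order given.
Side lengths²: AB² = 20, AC² = 89, BC² = 37.
Since AC² = 89 ≥ 37 + 20 = 57, the angle opposite AC is not acute, so the smallest enclosing circle has AC as diameter.
Centre = midpoint of AC = (1, 1.5), r² = 89/4 = 22.25.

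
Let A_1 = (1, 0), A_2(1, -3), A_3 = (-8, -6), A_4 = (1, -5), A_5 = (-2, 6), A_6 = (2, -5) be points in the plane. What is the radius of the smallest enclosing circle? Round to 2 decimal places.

6.92

A smallest enclosing disk is always determined by at most three of the input points on its boundary.
The minimum enclosing circle is determined by three boundary points: A_3, A_5, A_6.
Their circumcentre is (-66/19, -29/38) with r² = 69185/1444.
The farthest remaining point A_4 is at distance² 54821/1444 ≤ 69185/1444.
r = √(69185/1444) ≈ 6.92.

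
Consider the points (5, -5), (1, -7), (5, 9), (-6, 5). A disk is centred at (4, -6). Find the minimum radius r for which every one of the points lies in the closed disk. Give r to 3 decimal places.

15.033

The required radius is the distance from (4, -6) to the farthest point.
Squared distances: 2, 10, 226, 221.
Maximum is 226, attained at (5, 9).
r = √226 ≈ 15.033.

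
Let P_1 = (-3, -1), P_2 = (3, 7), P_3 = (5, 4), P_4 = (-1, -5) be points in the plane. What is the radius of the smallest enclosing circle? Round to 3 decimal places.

By Welzl's lemma the MEC is supported by two points (diametrically opposite) or three points (on a circumcircle).
The farthest pair is P_2–P_4 with squared distance 160. The circle on this segment as diameter has centre (1, 1) and r² = 160/4 = 40.
Check P_1: distance² to centre = 20 ≤ 40, so it lies inside.
All remaining points lie in this disk, and no smaller disk contains both endpoints, so this is the minimum enclosing circle.
r = √40 ≈ 6.325.

6.325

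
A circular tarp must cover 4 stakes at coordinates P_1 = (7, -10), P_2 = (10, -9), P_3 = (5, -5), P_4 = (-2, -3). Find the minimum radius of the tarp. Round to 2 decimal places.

6.71

By Welzl's lemma the MEC is supported by two points (diametrically opposite) or three points (on a circumcircle).
The farthest pair is P_2–P_4 with squared distance 180. The circle on this segment as diameter has centre (4, -6) and r² = 180/4 = 45.
Check P_1: distance² to centre = 25 ≤ 45, so it lies inside.
All remaining points lie in this disk, and no smaller disk contains both endpoints, so this is the minimum enclosing circle.
r = √45 ≈ 6.71.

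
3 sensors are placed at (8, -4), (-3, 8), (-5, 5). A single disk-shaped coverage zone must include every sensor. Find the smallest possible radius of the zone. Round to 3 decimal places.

8.139

Call the three points A, B, C in the order given.
Side lengths²: AB² = 265, AC² = 250, BC² = 13.
Since AB² = 265 ≥ 250 + 13 = 263, the angle opposite AB is not acute, so the smallest enclosing circle has AB as diameter.
Centre = midpoint of AB = (2.5, 2), r² = 265/4 = 66.25.
r = √(66.25) ≈ 8.139.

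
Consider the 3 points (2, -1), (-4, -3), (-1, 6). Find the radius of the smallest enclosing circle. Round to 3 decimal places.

Call the three points A, B, C in the order given.
Side lengths²: AB² = 40, AC² = 58, BC² = 90.
Since BC² = 90 < 58 + 40 = 98, the triangle is acute, so the smallest enclosing circle is the circumcircle.
Circumcentre = (-2.125, 1.375), r² = 22.65625.
r = √(22.65625) ≈ 4.760.

4.760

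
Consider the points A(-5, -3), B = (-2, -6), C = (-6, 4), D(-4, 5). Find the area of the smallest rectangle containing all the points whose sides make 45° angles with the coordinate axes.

63

In coordinates u = x + y, v = x − y the rectangle is axis-aligned; the map (x,y)→(u,v) scales areas by 2.
u-values: -8, -8, -2, 1; range = 1 − (-8) = 9.
v-values: -2, 4, -10, -9; range = 4 − (-10) = 14.
Area = (9 × 14) / 2 = 63.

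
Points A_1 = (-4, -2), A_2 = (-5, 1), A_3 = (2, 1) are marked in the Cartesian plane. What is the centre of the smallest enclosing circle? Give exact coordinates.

(-1.5, 0.5)

Side lengths²: A_1A_2² = 10, A_1A_3² = 45, A_2A_3² = 49.
Since A_2A_3² = 49 < 45 + 10 = 55, the triangle is acute, so the smallest enclosing circle is the circumcircle.
Circumcentre = (-1.5, 0.5), r² = 12.5.
Centre = (-1.5, 0.5).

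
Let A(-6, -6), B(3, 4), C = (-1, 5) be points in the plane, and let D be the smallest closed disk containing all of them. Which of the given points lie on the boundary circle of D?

A, B

Side lengths²: AB² = 181, AC² = 146, BC² = 17.
Since AB² = 181 ≥ 146 + 17 = 163, the angle opposite AB is not acute, so the smallest enclosing circle has AB as diameter.
Centre = midpoint of AB = (-1.5, -1), r² = 181/4 = 45.25.
The points at distance exactly r from the centre are A, B — 2 points.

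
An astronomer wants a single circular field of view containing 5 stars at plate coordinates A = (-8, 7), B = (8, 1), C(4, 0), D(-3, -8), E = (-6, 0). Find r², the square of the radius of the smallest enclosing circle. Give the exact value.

36865/441

The minimum enclosing circle is determined by three boundary points: A, B, D.
Their circumcentre is (-8/7, 20/21) with r² = 36865/441.
The farthest remaining point C is at distance² 12064/441 ≤ 36865/441.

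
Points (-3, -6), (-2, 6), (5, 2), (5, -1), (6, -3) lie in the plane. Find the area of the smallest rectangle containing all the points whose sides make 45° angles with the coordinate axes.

136

In coordinates u = x + y, v = x − y the rectangle is axis-aligned; the map (x,y)→(u,v) scales areas by 2.
u-values: -9, 4, 7, 4, 3; range = 7 − (-9) = 16.
v-values: 3, -8, 3, 6, 9; range = 9 − (-8) = 17.
Area = (16 × 17) / 2 = 136.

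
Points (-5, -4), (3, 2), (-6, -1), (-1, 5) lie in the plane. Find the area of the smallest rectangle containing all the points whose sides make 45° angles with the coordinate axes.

In coordinates u = x + y, v = x − y the rectangle is axis-aligned; the map (x,y)→(u,v) scales areas by 2.
u-values: -9, 5, -7, 4; range = 5 − (-9) = 14.
v-values: -1, 1, -5, -6; range = 1 − (-6) = 7.
Area = (14 × 7) / 2 = 49.

49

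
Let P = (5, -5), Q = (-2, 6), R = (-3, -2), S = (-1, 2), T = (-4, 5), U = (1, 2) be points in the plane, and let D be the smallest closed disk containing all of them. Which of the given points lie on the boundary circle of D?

P, T

A smallest enclosing disk is always determined by at most three of the input points on its boundary.
The farthest pair is P–T with squared distance 181. The circle on this segment as diameter has centre (0.5, 0) and r² = 181/4 = 45.25.
Check Q: distance² to centre = 42.25 ≤ 45.25, so it lies inside.
All remaining points lie in this disk, and no smaller disk contains both endpoints, so this is the minimum enclosing circle.
The points at distance exactly r from the centre are P, T — 2 points.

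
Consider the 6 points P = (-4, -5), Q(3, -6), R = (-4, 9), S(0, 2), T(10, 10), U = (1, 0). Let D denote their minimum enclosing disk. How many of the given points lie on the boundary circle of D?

2

The minimum enclosing circle of a finite set is fixed by two of the points (as a diameter) or three (as a circumcircle).
The farthest pair is P–T with squared distance 421. The circle on this segment as diameter has centre (3, 2.5) and r² = 421/4 = 105.25.
Check Q: distance² to centre = 72.25 ≤ 105.25, so it lies inside.
All remaining points lie in this disk, and no smaller disk contains both endpoints, so this is the minimum enclosing circle.
The points at distance exactly r from the centre are P, T — 2 points.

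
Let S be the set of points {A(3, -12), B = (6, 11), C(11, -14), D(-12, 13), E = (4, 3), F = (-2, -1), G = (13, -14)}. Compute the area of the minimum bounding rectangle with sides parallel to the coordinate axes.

x ranges over [-12, 13], width 25.
y ranges over [-14, 13], height 27.
Area = 25 × 27 = 675.

675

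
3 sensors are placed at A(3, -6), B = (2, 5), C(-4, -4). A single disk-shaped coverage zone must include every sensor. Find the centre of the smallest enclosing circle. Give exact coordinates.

(0.74, -0.66)

Side lengths²: AB² = 122, AC² = 53, BC² = 117.
Since AB² = 122 < 117 + 53 = 170, the triangle is acute, so the smallest enclosing circle is the circumcircle.
Circumcentre = (0.74, -0.66), r² = 33.6232.
Centre = (0.74, -0.66).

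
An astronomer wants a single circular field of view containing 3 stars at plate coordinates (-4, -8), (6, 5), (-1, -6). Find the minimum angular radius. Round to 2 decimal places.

Call the three points A, B, C in the order given.
Side lengths²: AB² = 269, AC² = 13, BC² = 170.
Since AB² = 269 ≥ 170 + 13 = 183, the angle opposite AB is not acute, so the smallest enclosing circle has AB as diameter.
Centre = midpoint of AB = (1, -1.5), r² = 269/4 = 67.25.
r = √(67.25) ≈ 8.20.

8.20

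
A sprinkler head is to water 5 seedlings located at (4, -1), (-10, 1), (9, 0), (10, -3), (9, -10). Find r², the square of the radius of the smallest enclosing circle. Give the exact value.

The minimum enclosing circle of a finite set is fixed by two of the points (as a diameter) or three (as a circumcircle).
The farthest pair is (-10, 1)–(9, -10) with squared distance 482. The circle on this segment as diameter has centre (-0.5, -4.5) and r² = 482/4 = 120.5.
Check (4, -1): distance² to centre = 32.5 ≤ 120.5, so it lies inside.
All remaining points lie in this disk, and no smaller disk contains both endpoints, so this is the minimum enclosing circle.

120.5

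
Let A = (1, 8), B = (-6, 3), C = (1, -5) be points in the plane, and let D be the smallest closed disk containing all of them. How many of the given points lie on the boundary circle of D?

Side lengths²: AB² = 74, AC² = 169, BC² = 113.
Since AC² = 169 < 113 + 74 = 187, the triangle is acute, so the smallest enclosing circle is the circumcircle.
Circumcentre = (5/14, 1.5), r² = 4181/98.
The points at distance exactly r from the centre are A, B, C — 3 points.

3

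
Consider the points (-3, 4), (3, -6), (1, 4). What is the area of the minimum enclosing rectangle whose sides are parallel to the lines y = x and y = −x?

64

In coordinates u = x + y, v = x − y the rectangle is axis-aligned; the map (x,y)→(u,v) scales areas by 2.
u-values: 1, -3, 5; range = 5 − (-3) = 8.
v-values: -7, 9, -3; range = 9 − (-7) = 16.
Area = (8 × 16) / 2 = 64.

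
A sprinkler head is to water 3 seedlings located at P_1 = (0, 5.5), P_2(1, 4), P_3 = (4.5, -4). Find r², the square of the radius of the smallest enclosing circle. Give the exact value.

Side lengths²: P_1P_2² = 3.25, P_1P_3² = 110.5, P_2P_3² = 76.25.
Since P_1P_3² = 110.5 ≥ 76.25 + 3.25 = 79.5, the angle opposite P_1P_3 is not acute, so the smallest enclosing circle has P_1P_3 as diameter.
Centre = midpoint of P_1P_3 = (2.25, 0.75), r² = 110.5/4 = 27.625.

27.625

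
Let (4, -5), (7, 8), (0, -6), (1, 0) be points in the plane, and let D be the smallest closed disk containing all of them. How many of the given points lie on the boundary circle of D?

The minimum enclosing circle of a finite set is fixed by two of the points (as a diameter) or three (as a circumcircle).
The farthest pair is (7, 8)–(0, -6) with squared distance 245. The circle on this segment as diameter has centre (3.5, 1) and r² = 245/4 = 61.25.
Check (4, -5): distance² to centre = 36.25 ≤ 61.25, so it lies inside.
All remaining points lie in this disk, and no smaller disk contains both endpoints, so this is the minimum enclosing circle.
The points at distance exactly r from the centre are (7, 8), (0, -6) — 2 points.

2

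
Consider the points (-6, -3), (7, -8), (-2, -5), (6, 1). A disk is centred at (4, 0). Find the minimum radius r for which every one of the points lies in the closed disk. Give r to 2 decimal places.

10.44

The required radius is the distance from (4, 0) to the farthest point.
Squared distances: 109, 73, 61, 5.
Maximum is 109, attained at (-6, -3).
r = √109 ≈ 10.44.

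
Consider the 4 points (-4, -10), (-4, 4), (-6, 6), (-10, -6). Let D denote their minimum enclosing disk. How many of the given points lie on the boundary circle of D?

2

A smallest enclosing disk is always determined by at most three of the input points on its boundary.
The farthest pair is (-4, -10)–(-6, 6) with squared distance 260. The circle on this segment as diameter has centre (-5, -2) and r² = 260/4 = 65.
Check (-4, 4): distance² to centre = 37 ≤ 65, so it lies inside.
All remaining points lie in this disk, and no smaller disk contains both endpoints, so this is the minimum enclosing circle.
The points at distance exactly r from the centre are (-4, -10), (-6, 6) — 2 points.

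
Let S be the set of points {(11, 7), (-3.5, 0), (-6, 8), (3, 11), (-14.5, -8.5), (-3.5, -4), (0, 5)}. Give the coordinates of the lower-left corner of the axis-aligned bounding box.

(-14.5, -8.5)

x-range [-14.5, 11], y-range [-8.5, 11].
The lower-left corner is (-14.5, -8.5).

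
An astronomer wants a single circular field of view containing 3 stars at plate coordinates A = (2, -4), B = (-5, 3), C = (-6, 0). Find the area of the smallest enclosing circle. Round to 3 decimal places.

Side lengths²: AB² = 98, AC² = 80, BC² = 10.
Since AB² = 98 ≥ 80 + 10 = 90, the angle opposite AB is not acute, so the smallest enclosing circle has AB as diameter.
Centre = midpoint of AB = (-1.5, -0.5), r² = 98/4 = 24.5.
Area = π·r² = π·24.5 ≈ 76.969.

76.969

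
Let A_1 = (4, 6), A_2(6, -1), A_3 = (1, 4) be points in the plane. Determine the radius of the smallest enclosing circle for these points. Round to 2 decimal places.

Side lengths²: A_1A_2² = 53, A_1A_3² = 13, A_2A_3² = 50.
Since A_1A_2² = 53 < 50 + 13 = 63, the triangle is acute, so the smallest enclosing circle is the circumcircle.
Circumcentre = (4.3, 2.3), r² = 13.78.
r = √(13.78) ≈ 3.71.

3.71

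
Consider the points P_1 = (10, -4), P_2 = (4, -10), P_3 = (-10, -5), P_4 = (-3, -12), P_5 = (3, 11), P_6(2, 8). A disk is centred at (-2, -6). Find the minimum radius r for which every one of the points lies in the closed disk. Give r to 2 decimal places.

The required radius is the distance from (-2, -6) to the farthest point.
Squared distances: 148, 52, 65, 37, 314, 212.
Maximum is 314, attained at P_5.
r = √314 ≈ 17.72.

17.72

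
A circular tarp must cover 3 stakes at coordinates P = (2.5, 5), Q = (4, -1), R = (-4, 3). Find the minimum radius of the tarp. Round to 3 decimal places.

Side lengths²: PQ² = 38.25, PR² = 46.25, QR² = 80.
Since QR² = 80 < 46.25 + 38.25 = 84.5, the triangle is acute, so the smallest enclosing circle is the circumcircle.
Circumcentre = (3/28, 17/14), r² = 15725/784.
r = √(15725/784) ≈ 4.479.

4.479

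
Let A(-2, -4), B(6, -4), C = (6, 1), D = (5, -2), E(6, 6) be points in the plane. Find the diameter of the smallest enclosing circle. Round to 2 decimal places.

By Welzl's lemma the MEC is supported by two points (diametrically opposite) or three points (on a circumcircle).
The farthest pair is A–E with squared distance 164. The circle on this segment as diameter has centre (2, 1) and r² = 164/4 = 41.
Check B: distance² to centre = 41 ≤ 41, so it lies inside.
All remaining points lie in this disk, and no smaller disk contains both endpoints, so this is the minimum enclosing circle.
Diameter = 2r = 2√41 ≈ 12.81.

12.81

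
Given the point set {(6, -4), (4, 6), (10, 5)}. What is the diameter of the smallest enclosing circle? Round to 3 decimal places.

10.534

Call the three points A, B, C in the order given.
Side lengths²: AB² = 104, AC² = 97, BC² = 37.
Since AB² = 104 < 97 + 37 = 134, the triangle is acute, so the smallest enclosing circle is the circumcircle.
Circumcentre = (365/58, 73/58), r² = 46657/1682.
Diameter = 2r = 2√(46657/1682) ≈ 10.534.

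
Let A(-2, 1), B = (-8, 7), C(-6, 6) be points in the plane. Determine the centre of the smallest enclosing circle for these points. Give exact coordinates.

(-5, 4)

Side lengths²: AB² = 72, AC² = 41, BC² = 5.
Since AB² = 72 ≥ 41 + 5 = 46, the angle opposite AB is not acute, so the smallest enclosing circle has AB as diameter.
Centre = midpoint of AB = (-5, 4), r² = 72/4 = 18.
Centre = (-5, 4).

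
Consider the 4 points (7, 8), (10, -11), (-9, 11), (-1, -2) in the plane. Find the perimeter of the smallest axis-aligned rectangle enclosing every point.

Width = max x − min x = 10 − (-9) = 19.
Height = max y − min y = 11 − (-11) = 22.
Perimeter = 2(19 + 22) = 82.

82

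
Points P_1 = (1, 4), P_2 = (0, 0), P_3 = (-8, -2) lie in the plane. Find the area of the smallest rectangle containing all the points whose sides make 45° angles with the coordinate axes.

In coordinates u = x + y, v = x − y the rectangle is axis-aligned; the map (x,y)→(u,v) scales areas by 2.
u-values: 5, 0, -10; range = 5 − (-10) = 15.
v-values: -3, 0, -6; range = 0 − (-6) = 6.
Area = (15 × 6) / 2 = 45.

45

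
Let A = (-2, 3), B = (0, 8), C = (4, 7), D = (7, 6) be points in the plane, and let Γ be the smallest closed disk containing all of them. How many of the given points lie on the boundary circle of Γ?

2

The farthest pair is A–D with squared distance 90. The circle on this segment as diameter has centre (2.5, 4.5) and r² = 90/4 = 22.5.
Check B: distance² to centre = 18.5 ≤ 22.5, so it lies inside.
All remaining points lie in this disk, and no smaller disk contains both endpoints, so this is the minimum enclosing circle.
The points at distance exactly r from the centre are A, D — 2 points.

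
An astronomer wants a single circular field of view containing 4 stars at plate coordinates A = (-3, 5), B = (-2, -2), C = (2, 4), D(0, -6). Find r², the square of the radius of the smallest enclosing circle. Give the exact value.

32.5

The farthest pair is A–D with squared distance 130. The circle on this segment as diameter has centre (-1.5, -0.5) and r² = 130/4 = 32.5.
Check B: distance² to centre = 2.5 ≤ 32.5, so it lies inside.
All remaining points lie in this disk, and no smaller disk contains both endpoints, so this is the minimum enclosing circle.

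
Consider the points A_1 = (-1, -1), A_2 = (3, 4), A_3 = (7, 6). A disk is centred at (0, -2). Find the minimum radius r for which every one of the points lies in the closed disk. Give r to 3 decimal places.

10.630

The required radius is the distance from (0, -2) to the farthest point.
Squared distances: 2, 45, 113.
Maximum is 113, attained at A_3.
r = √113 ≈ 10.630.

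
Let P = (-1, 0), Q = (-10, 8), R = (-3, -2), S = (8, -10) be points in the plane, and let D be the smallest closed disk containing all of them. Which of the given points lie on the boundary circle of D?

By Welzl's lemma the MEC is supported by two points (diametrically opposite) or three points (on a circumcircle).
The farthest pair is Q–S with squared distance 648. The circle on this segment as diameter has centre (-1, -1) and r² = 648/4 = 162.
Check P: distance² to centre = 1 ≤ 162, so it lies inside.
All remaining points lie in this disk, and no smaller disk contains both endpoints, so this is the minimum enclosing circle.
The points at distance exactly r from the centre are Q, S — 2 points.

Q, S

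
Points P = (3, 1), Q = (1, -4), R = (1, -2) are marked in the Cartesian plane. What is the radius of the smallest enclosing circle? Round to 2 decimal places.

2.69

Side lengths²: PQ² = 29, PR² = 13, QR² = 4.
Since PQ² = 29 ≥ 13 + 4 = 17, the angle opposite PQ is not acute, so the smallest enclosing circle has PQ as diameter.
Centre = midpoint of PQ = (2, -1.5), r² = 29/4 = 7.25.
r = √(7.25) ≈ 2.69.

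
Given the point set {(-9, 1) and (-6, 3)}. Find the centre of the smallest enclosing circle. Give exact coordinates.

(-7.5, 2)

The smallest circle enclosing two points has them as diameter endpoints.
Centre = midpoint = (-7.5, 2); r² = |(-9, 1)−(-6, 3)|²/4 = 13/4 = 3.25.
Centre = (-7.5, 2).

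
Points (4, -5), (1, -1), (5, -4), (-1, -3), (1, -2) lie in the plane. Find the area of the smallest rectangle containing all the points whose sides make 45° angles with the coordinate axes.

In coordinates u = x + y, v = x − y the rectangle is axis-aligned; the map (x,y)→(u,v) scales areas by 2.
u-values: -1, 0, 1, -4, -1; range = 1 − (-4) = 5.
v-values: 9, 2, 9, 2, 3; range = 9 − 2 = 7.
Area = (5 × 7) / 2 = 17.5.

17.5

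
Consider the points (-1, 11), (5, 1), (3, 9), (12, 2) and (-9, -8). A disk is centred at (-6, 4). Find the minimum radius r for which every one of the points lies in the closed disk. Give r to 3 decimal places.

18.111

The required radius is the distance from (-6, 4) to the farthest point.
Squared distances: 74, 130, 106, 328, 153.
Maximum is 328, attained at (12, 2).
r = √328 ≈ 18.111.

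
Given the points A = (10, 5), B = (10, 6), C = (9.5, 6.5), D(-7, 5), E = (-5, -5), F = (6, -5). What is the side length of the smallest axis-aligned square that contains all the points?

The bounding box has width 17 and height 11.5.
An axis-aligned square enclosing the set must have side ≥ max(width, height).
So the minimum side is max(17, 11.5) = 17.

17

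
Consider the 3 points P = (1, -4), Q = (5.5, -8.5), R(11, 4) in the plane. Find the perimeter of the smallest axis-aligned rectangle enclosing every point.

45

Width = max x − min x = 11 − 1 = 10.
Height = max y − min y = 4 − (-8.5) = 12.5.
Perimeter = 2(10 + 12.5) = 45.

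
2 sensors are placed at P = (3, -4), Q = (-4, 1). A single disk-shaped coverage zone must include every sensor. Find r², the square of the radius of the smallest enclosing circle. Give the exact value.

The smallest circle enclosing two points has them as diameter endpoints.
Centre = midpoint = (-0.5, -1.5); r² = |PQ|²/4 = 74/4 = 18.5.

18.5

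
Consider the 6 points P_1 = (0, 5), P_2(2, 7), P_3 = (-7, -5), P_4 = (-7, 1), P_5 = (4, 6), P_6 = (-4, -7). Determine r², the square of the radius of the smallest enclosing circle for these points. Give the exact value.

The minimum enclosing circle of a finite set is fixed by two of the points (as a diameter) or three (as a circumcircle).
The minimum enclosing circle is determined by three boundary points: P_3, P_5, P_6.
Their circumcentre is (-1.3, 0.3) with r² = 60.58.
The farthest remaining point P_2 is at distance² 55.78 ≤ 60.58.

60.58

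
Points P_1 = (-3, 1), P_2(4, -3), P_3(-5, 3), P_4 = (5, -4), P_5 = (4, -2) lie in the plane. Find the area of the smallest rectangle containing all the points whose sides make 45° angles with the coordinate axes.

34

In coordinates u = x + y, v = x − y the rectangle is axis-aligned; the map (x,y)→(u,v) scales areas by 2.
u-values: -2, 1, -2, 1, 2; range = 2 − (-2) = 4.
v-values: -4, 7, -8, 9, 6; range = 9 − (-8) = 17.
Area = (4 × 17) / 2 = 34.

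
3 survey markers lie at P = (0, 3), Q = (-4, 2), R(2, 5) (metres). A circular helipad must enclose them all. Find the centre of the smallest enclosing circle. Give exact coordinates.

Side lengths²: PQ² = 17, PR² = 8, QR² = 45.
Since QR² = 45 ≥ 17 + 8 = 25, the angle opposite QR is not acute, so the smallest enclosing circle has QR as diameter.
Centre = midpoint of QR = (-1, 3.5), r² = 45/4 = 11.25.
Centre = (-1, 3.5).

(-1, 3.5)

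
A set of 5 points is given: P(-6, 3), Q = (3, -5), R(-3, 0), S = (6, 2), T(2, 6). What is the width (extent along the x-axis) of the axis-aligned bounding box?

12

max x = 6, min x = -6, so width = 12.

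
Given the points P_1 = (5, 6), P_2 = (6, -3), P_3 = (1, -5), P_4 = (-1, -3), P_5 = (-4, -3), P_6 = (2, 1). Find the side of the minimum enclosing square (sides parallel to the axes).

11

The bounding box has width 10 and height 11.
An axis-aligned square enclosing the set must have side ≥ max(width, height).
So the minimum side is max(10, 11) = 11.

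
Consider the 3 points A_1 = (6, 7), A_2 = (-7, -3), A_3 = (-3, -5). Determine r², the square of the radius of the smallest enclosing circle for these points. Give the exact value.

67.25

Side lengths²: A_1A_2² = 269, A_1A_3² = 225, A_2A_3² = 20.
Since A_1A_2² = 269 ≥ 225 + 20 = 245, the angle opposite A_1A_2 is not acute, so the smallest enclosing circle has A_1A_2 as diameter.
Centre = midpoint of A_1A_2 = (-0.5, 2), r² = 269/4 = 67.25.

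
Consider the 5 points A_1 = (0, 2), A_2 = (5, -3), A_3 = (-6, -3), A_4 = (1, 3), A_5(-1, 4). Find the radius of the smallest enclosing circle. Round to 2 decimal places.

The minimum enclosing circle is determined by three boundary points: A_2, A_3, A_5.
Their circumcentre is (-0.5, -23/14) with r² = 3145/98.
The farthest remaining point A_4 is at distance² 2333/98 ≤ 3145/98.
r = √(3145/98) ≈ 5.66.

5.66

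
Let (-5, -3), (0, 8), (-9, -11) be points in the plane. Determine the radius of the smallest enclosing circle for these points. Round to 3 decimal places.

10.512

Call the three points A, B, C in the order given.
Side lengths²: AB² = 146, AC² = 80, BC² = 442.
Since BC² = 442 ≥ 146 + 80 = 226, the angle opposite BC is not acute, so the smallest enclosing circle has BC as diameter.
Centre = midpoint of BC = (-4.5, -1.5), r² = 442/4 = 110.5.
r = √(110.5) ≈ 10.512.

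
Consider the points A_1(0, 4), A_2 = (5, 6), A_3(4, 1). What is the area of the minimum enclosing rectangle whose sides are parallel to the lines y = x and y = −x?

24.5

In coordinates u = x + y, v = x − y the rectangle is axis-aligned; the map (x,y)→(u,v) scales areas by 2.
u-values: 4, 11, 5; range = 11 − 4 = 7.
v-values: -4, -1, 3; range = 3 − (-4) = 7.
Area = (7 × 7) / 2 = 24.5.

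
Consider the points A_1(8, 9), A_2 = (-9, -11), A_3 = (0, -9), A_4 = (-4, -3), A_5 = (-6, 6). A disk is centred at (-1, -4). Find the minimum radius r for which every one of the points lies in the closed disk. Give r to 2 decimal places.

The required radius is the distance from (-1, -4) to the farthest point.
Squared distances: 250, 113, 26, 10, 125.
Maximum is 250, attained at A_1.
r = √250 ≈ 15.81.

15.81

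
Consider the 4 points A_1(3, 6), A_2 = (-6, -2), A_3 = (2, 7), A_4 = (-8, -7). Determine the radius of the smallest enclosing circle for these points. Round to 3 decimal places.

The minimum enclosing circle of a finite set is fixed by two of the points (as a diameter) or three (as a circumcircle).
The farthest pair is A_3–A_4 with squared distance 296. The circle on this segment as diameter has centre (-3, 0) and r² = 296/4 = 74.
Check A_1: distance² to centre = 72 ≤ 74, so it lies inside.
All remaining points lie in this disk, and no smaller disk contains both endpoints, so this is the minimum enclosing circle.
r = √74 ≈ 8.602.

8.602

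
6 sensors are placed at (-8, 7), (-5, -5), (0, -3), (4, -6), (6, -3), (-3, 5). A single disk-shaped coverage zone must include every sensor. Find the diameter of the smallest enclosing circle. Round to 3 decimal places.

17.692

The minimum enclosing circle of a finite set is fixed by two of the points (as a diameter) or three (as a circumcircle).
The farthest pair is (-8, 7)–(4, -6) with squared distance 313. The circle on this segment as diameter has centre (-2, 0.5) and r² = 313/4 = 78.25.
Check (-5, -5): distance² to centre = 39.25 ≤ 78.25, so it lies inside.
All remaining points lie in this disk, and no smaller disk contains both endpoints, so this is the minimum enclosing circle.
Diameter = 2r = 2√(78.25) ≈ 17.692.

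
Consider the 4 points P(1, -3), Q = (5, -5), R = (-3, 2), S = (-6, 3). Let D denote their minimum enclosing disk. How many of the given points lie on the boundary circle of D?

The farthest pair is Q–S with squared distance 185. The circle on this segment as diameter has centre (-0.5, -1) and r² = 185/4 = 46.25.
Check P: distance² to centre = 6.25 ≤ 46.25, so it lies inside.
All remaining points lie in this disk, and no smaller disk contains both endpoints, so this is the minimum enclosing circle.
The points at distance exactly r from the centre are Q, S — 2 points.

2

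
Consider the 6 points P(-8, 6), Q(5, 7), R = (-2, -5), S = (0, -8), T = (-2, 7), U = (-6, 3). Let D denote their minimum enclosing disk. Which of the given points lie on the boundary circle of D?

P, Q, S

By Welzl's lemma the MEC is supported by two points (diametrically opposite) or three points (on a circumcircle).
The minimum enclosing circle is determined by three boundary points: P, Q, S.
Their circumcentre is (-20/19, 13/19) with r² = 27625/361.
The farthest remaining point T is at distance² 14724/361 ≤ 27625/361.
The points at distance exactly r from the centre are P, Q, S — 3 points.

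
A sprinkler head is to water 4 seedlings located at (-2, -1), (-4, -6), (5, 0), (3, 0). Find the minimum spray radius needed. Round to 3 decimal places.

A smallest enclosing disk is always determined by at most three of the input points on its boundary.
The farthest pair is (-4, -6)–(5, 0) with squared distance 117. The circle on this segment as diameter has centre (0.5, -3) and r² = 117/4 = 29.25.
Check (-2, -1): distance² to centre = 10.25 ≤ 29.25, so it lies inside.
All remaining points lie in this disk, and no smaller disk contains both endpoints, so this is the minimum enclosing circle.
r = √(29.25) ≈ 5.408.

5.408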